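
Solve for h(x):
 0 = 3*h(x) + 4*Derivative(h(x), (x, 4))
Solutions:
 h(x) = (C1*sin(3^(1/4)*x/2) + C2*cos(3^(1/4)*x/2))*exp(-3^(1/4)*x/2) + (C3*sin(3^(1/4)*x/2) + C4*cos(3^(1/4)*x/2))*exp(3^(1/4)*x/2)


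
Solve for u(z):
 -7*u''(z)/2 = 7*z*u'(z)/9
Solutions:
 u(z) = C1 + C2*erf(z/3)


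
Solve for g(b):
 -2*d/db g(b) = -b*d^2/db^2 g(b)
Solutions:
 g(b) = C1 + C2*b^3


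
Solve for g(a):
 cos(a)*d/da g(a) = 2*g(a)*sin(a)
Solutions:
 g(a) = C1/cos(a)^2


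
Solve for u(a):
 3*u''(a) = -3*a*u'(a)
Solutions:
 u(a) = C1 + C2*erf(sqrt(2)*a/2)


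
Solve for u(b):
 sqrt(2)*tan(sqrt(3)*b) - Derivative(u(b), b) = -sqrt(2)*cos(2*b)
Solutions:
 u(b) = C1 - sqrt(6)*log(cos(sqrt(3)*b))/3 + sqrt(2)*sin(2*b)/2


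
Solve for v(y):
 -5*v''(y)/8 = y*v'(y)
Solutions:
 v(y) = C1 + C2*erf(2*sqrt(5)*y/5)


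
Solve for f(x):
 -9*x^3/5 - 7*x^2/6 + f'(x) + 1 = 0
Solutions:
 f(x) = C1 + 9*x^4/20 + 7*x^3/18 - x


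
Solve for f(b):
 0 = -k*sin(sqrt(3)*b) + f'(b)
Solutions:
 f(b) = C1 - sqrt(3)*k*cos(sqrt(3)*b)/3


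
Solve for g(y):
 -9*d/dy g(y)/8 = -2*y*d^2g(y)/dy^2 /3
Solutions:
 g(y) = C1 + C2*y^(43/16)


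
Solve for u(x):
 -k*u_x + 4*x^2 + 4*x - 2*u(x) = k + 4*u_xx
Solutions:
 u(x) = C1*exp(x*(-k + sqrt(k^2 - 32))/8) + C2*exp(-x*(k + sqrt(k^2 - 32))/8) + k^2 - 2*k*x - 3*k/2 + 2*x^2 + 2*x - 8


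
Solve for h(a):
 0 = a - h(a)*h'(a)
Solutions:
 h(a) = -sqrt(C1 + a^2)
 h(a) = sqrt(C1 + a^2)


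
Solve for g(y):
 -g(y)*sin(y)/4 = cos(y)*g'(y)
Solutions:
 g(y) = C1*cos(y)^(1/4)


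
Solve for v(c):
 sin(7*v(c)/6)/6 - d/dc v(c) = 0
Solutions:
 -c/6 + 3*log(cos(7*v(c)/6) - 1)/7 - 3*log(cos(7*v(c)/6) + 1)/7 = C1


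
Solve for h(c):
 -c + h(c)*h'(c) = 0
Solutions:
 h(c) = -sqrt(C1 + c^2)
 h(c) = sqrt(C1 + c^2)


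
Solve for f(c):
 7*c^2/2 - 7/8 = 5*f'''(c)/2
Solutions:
 f(c) = C1 + C2*c + C3*c^2 + 7*c^5/300 - 7*c^3/120


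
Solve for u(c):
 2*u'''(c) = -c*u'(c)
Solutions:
 u(c) = C1 + Integral(C2*airyai(-2^(2/3)*c/2) + C3*airybi(-2^(2/3)*c/2), c)


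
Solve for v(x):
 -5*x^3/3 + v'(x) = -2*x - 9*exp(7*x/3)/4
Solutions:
 v(x) = C1 + 5*x^4/12 - x^2 - 27*exp(7*x/3)/28


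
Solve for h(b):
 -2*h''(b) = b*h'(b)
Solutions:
 h(b) = C1 + C2*erf(b/2)


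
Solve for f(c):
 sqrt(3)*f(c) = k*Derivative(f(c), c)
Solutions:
 f(c) = C1*exp(sqrt(3)*c/k)


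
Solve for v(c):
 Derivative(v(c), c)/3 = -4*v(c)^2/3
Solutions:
 v(c) = 1/(C1 + 4*c)


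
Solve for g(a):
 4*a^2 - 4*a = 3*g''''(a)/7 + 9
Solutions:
 g(a) = C1 + C2*a + C3*a^2 + C4*a^3 + 7*a^6/270 - 7*a^5/90 - 7*a^4/8


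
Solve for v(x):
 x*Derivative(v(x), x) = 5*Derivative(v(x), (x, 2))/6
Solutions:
 v(x) = C1 + C2*erfi(sqrt(15)*x/5)


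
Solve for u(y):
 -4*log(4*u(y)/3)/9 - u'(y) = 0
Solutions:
 9*Integral(1/(log(_y) - log(3) + 2*log(2)), (_y, u(y)))/4 = C1 - y


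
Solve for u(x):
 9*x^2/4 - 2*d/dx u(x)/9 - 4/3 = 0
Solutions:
 u(x) = C1 + 27*x^3/8 - 6*x


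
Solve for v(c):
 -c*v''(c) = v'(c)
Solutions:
 v(c) = C1 + C2*log(c)


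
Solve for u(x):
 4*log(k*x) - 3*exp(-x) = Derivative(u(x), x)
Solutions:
 u(x) = C1 + 4*x*log(k*x) - 4*x + 3*exp(-x)


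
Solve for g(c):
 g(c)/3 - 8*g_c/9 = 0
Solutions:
 g(c) = C1*exp(3*c/8)


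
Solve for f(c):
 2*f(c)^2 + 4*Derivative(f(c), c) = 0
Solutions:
 f(c) = 2/(C1 + c)


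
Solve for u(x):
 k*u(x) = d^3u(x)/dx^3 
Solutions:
 u(x) = C1*exp(k^(1/3)*x) + C2*exp(k^(1/3)*x*(-1 + sqrt(3)*I)/2) + C3*exp(-k^(1/3)*x*(1 + sqrt(3)*I)/2)


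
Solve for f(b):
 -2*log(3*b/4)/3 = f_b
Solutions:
 f(b) = C1 - 2*b*log(b)/3 - 2*b*log(3)/3 + 2*b/3 + 4*b*log(2)/3


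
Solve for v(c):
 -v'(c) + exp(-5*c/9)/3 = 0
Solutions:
 v(c) = C1 - 3*exp(-5*c/9)/5


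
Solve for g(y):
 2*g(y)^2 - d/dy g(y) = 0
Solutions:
 g(y) = -1/(C1 + 2*y)


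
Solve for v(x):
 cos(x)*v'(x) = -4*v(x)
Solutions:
 v(x) = C1*(sin(x)^2 - 2*sin(x) + 1)/(sin(x)^2 + 2*sin(x) + 1)


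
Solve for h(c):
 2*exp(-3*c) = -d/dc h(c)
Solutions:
 h(c) = C1 + 2*exp(-3*c)/3


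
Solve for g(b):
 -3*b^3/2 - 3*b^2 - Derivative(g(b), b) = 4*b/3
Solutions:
 g(b) = C1 - 3*b^4/8 - b^3 - 2*b^2/3


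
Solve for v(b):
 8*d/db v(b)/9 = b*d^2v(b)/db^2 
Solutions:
 v(b) = C1 + C2*b^(17/9)


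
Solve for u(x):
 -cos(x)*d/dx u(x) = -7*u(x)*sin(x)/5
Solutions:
 u(x) = C1/cos(x)^(7/5)


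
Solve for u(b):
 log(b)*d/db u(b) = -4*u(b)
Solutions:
 u(b) = C1*exp(-4*li(b))


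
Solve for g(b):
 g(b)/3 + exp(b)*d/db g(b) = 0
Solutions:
 g(b) = C1*exp(exp(-b)/3)


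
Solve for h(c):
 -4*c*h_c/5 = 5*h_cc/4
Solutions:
 h(c) = C1 + C2*erf(2*sqrt(2)*c/5)


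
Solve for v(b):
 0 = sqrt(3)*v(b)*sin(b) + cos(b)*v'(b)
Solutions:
 v(b) = C1*cos(b)^(sqrt(3))


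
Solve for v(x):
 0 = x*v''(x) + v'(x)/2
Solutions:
 v(x) = C1 + C2*sqrt(x)


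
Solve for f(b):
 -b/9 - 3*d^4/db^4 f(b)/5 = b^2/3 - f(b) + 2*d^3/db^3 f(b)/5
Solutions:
 f(b) = C1*exp(b*(-10 - 10^(1/3) + 2*10^(2/3))/18)*sin(10^(1/3)*sqrt(3)*b*(1 + 2*10^(1/3))/18) + C2*exp(b*(-10 - 10^(1/3) + 2*10^(2/3))/18)*cos(10^(1/3)*sqrt(3)*b*(1 + 2*10^(1/3))/18) + C3*exp(b) + C4*exp(b*(-2*10^(2/3) - 5 + 10^(1/3))/9) + b^2/3 + b/9


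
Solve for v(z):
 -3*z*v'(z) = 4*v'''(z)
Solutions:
 v(z) = C1 + Integral(C2*airyai(-6^(1/3)*z/2) + C3*airybi(-6^(1/3)*z/2), z)


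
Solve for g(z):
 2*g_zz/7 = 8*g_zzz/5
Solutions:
 g(z) = C1 + C2*z + C3*exp(5*z/28)


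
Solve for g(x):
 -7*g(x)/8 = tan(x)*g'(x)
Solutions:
 g(x) = C1/sin(x)^(7/8)


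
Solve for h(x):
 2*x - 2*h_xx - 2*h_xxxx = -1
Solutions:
 h(x) = C1 + C2*x + C3*sin(x) + C4*cos(x) + x^3/6 + x^2/4


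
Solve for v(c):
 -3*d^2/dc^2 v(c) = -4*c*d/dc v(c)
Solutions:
 v(c) = C1 + C2*erfi(sqrt(6)*c/3)


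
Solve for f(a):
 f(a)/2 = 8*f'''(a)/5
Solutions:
 f(a) = C3*exp(2^(2/3)*5^(1/3)*a/4) + (C1*sin(2^(2/3)*sqrt(3)*5^(1/3)*a/8) + C2*cos(2^(2/3)*sqrt(3)*5^(1/3)*a/8))*exp(-2^(2/3)*5^(1/3)*a/8)


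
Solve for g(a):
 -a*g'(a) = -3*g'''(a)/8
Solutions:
 g(a) = C1 + Integral(C2*airyai(2*3^(2/3)*a/3) + C3*airybi(2*3^(2/3)*a/3), a)


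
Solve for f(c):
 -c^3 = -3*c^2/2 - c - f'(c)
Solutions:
 f(c) = C1 + c^4/4 - c^3/2 - c^2/2


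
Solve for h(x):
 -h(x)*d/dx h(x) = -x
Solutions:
 h(x) = -sqrt(C1 + x^2)
 h(x) = sqrt(C1 + x^2)


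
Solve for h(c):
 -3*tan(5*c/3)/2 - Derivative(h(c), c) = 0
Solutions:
 h(c) = C1 + 9*log(cos(5*c/3))/10


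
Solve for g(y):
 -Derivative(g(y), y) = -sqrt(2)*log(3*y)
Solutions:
 g(y) = C1 + sqrt(2)*y*log(y) - sqrt(2)*y + sqrt(2)*y*log(3)


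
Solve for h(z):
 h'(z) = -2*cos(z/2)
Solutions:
 h(z) = C1 - 4*sin(z/2)


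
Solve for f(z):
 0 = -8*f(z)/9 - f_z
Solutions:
 f(z) = C1*exp(-8*z/9)


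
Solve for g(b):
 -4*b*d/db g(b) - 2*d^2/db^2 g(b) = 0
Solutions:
 g(b) = C1 + C2*erf(b)


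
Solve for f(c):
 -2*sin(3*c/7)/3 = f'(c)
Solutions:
 f(c) = C1 + 14*cos(3*c/7)/9


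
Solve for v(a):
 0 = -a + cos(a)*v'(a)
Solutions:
 v(a) = C1 + Integral(a/cos(a), a)


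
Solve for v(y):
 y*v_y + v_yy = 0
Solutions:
 v(y) = C1 + C2*erf(sqrt(2)*y/2)


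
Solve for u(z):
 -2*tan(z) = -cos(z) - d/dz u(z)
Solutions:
 u(z) = C1 - 2*log(cos(z)) - sin(z)


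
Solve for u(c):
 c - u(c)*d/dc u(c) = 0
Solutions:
 u(c) = -sqrt(C1 + c^2)
 u(c) = sqrt(C1 + c^2)


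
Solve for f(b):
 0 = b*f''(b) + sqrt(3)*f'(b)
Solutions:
 f(b) = C1 + C2*b^(1 - sqrt(3))


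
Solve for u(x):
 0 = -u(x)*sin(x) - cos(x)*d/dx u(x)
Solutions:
 u(x) = C1*cos(x)


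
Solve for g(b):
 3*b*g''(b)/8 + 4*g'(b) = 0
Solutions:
 g(b) = C1 + C2/b^(29/3)


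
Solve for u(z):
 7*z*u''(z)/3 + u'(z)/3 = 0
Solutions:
 u(z) = C1 + C2*z^(6/7)


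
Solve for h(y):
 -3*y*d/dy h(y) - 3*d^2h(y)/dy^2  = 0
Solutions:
 h(y) = C1 + C2*erf(sqrt(2)*y/2)


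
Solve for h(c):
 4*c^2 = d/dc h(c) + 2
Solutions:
 h(c) = C1 + 4*c^3/3 - 2*c


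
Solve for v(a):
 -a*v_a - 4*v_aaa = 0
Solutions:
 v(a) = C1 + Integral(C2*airyai(-2^(1/3)*a/2) + C3*airybi(-2^(1/3)*a/2), a)


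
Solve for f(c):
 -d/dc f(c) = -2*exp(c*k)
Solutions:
 f(c) = C1 + 2*exp(c*k)/k


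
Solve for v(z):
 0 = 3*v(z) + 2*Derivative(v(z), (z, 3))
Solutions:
 v(z) = C3*exp(-2^(2/3)*3^(1/3)*z/2) + (C1*sin(2^(2/3)*3^(5/6)*z/4) + C2*cos(2^(2/3)*3^(5/6)*z/4))*exp(2^(2/3)*3^(1/3)*z/4)


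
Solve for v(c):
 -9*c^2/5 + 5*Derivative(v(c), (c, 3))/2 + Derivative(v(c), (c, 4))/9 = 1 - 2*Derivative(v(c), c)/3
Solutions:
 v(c) = C1 + C2*exp(c*(-30 + 75*3^(2/3)/(4*sqrt(1129) + 1133)^(1/3) + 3^(1/3)*(4*sqrt(1129) + 1133)^(1/3))/4)*sin(3^(1/6)*c*(-3^(2/3)*(4*sqrt(1129) + 1133)^(1/3) + 225/(4*sqrt(1129) + 1133)^(1/3))/4) + C3*exp(c*(-30 + 75*3^(2/3)/(4*sqrt(1129) + 1133)^(1/3) + 3^(1/3)*(4*sqrt(1129) + 1133)^(1/3))/4)*cos(3^(1/6)*c*(-3^(2/3)*(4*sqrt(1129) + 1133)^(1/3) + 225/(4*sqrt(1129) + 1133)^(1/3))/4) + C4*exp(-c*(75*3^(2/3)/(4*sqrt(1129) + 1133)^(1/3) + 15 + 3^(1/3)*(4*sqrt(1129) + 1133)^(1/3))/2) + 9*c^3/10 - 75*c/4


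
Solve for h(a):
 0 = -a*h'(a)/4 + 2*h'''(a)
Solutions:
 h(a) = C1 + Integral(C2*airyai(a/2) + C3*airybi(a/2), a)


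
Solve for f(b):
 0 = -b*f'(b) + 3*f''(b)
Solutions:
 f(b) = C1 + C2*erfi(sqrt(6)*b/6)


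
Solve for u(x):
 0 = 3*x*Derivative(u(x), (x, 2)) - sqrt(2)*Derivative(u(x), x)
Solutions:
 u(x) = C1 + C2*x^(sqrt(2)/3 + 1)


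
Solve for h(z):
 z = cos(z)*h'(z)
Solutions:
 h(z) = C1 + Integral(z/cos(z), z)


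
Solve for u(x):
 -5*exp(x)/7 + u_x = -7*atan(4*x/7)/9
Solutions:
 u(x) = C1 - 7*x*atan(4*x/7)/9 + 5*exp(x)/7 + 49*log(16*x^2 + 49)/72


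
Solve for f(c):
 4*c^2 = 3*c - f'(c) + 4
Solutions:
 f(c) = C1 - 4*c^3/3 + 3*c^2/2 + 4*c


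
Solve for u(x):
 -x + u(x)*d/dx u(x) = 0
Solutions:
 u(x) = -sqrt(C1 + x^2)
 u(x) = sqrt(C1 + x^2)


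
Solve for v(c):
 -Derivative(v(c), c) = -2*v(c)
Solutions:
 v(c) = C1*exp(2*c)


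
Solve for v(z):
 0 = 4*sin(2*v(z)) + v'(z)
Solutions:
 v(z) = pi - acos((-C1 - exp(16*z))/(C1 - exp(16*z)))/2
 v(z) = acos((-C1 - exp(16*z))/(C1 - exp(16*z)))/2


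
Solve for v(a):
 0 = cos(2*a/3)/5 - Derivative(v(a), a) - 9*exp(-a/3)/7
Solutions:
 v(a) = C1 + 3*sin(2*a/3)/10 + 27*exp(-a/3)/7


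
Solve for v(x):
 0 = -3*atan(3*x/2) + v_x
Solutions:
 v(x) = C1 + 3*x*atan(3*x/2) - log(9*x^2 + 4)


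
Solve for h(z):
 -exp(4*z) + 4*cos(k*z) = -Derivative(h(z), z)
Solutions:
 h(z) = C1 + exp(4*z)/4 - 4*sin(k*z)/k


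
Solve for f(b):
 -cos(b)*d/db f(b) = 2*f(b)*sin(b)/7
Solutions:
 f(b) = C1*cos(b)^(2/7)


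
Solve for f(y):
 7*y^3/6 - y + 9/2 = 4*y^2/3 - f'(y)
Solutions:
 f(y) = C1 - 7*y^4/24 + 4*y^3/9 + y^2/2 - 9*y/2


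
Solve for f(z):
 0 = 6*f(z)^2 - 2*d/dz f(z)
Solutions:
 f(z) = -1/(C1 + 3*z)


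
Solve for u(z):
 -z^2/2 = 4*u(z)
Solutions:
 u(z) = -z^2/8


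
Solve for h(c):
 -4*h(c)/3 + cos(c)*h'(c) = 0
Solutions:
 h(c) = C1*(sin(c) + 1)^(2/3)/(sin(c) - 1)^(2/3)


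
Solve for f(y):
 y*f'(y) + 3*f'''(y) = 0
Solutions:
 f(y) = C1 + Integral(C2*airyai(-3^(2/3)*y/3) + C3*airybi(-3^(2/3)*y/3), y)


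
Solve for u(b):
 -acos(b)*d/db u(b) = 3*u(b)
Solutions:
 u(b) = C1*exp(-3*Integral(1/acos(b), b))


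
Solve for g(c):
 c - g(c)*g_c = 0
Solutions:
 g(c) = -sqrt(C1 + c^2)
 g(c) = sqrt(C1 + c^2)


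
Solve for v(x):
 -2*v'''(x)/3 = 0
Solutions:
 v(x) = C1 + C2*x + C3*x^2


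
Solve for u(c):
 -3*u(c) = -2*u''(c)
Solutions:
 u(c) = C1*exp(-sqrt(6)*c/2) + C2*exp(sqrt(6)*c/2)


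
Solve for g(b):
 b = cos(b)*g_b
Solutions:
 g(b) = C1 + Integral(b/cos(b), b)


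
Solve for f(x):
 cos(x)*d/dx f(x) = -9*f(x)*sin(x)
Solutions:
 f(x) = C1*cos(x)^9


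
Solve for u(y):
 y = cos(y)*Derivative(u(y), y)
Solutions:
 u(y) = C1 + Integral(y/cos(y), y)


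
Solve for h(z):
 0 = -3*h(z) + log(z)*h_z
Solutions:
 h(z) = C1*exp(3*li(z))


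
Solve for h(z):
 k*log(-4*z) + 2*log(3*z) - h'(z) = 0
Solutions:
 h(z) = C1 + z*(k + 2)*log(z) + z*(-k + 2*k*log(2) + I*pi*k - 2 + 2*log(3))


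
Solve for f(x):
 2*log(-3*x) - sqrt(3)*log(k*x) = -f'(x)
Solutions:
 f(x) = C1 + x*(sqrt(3)*log(-k) - 2*log(3) - sqrt(3) + 2) - x*(2 - sqrt(3))*log(-x)


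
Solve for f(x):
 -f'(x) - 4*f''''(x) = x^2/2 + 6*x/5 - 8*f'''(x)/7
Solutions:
 f(x) = C1 + C2*exp(x*(16/(21*sqrt(191793) + 9197)^(1/3) + 8 + (21*sqrt(191793) + 9197)^(1/3))/84)*sin(sqrt(3)*x*(-(21*sqrt(191793) + 9197)^(1/3) + 16/(21*sqrt(191793) + 9197)^(1/3))/84) + C3*exp(x*(16/(21*sqrt(191793) + 9197)^(1/3) + 8 + (21*sqrt(191793) + 9197)^(1/3))/84)*cos(sqrt(3)*x*(-(21*sqrt(191793) + 9197)^(1/3) + 16/(21*sqrt(191793) + 9197)^(1/3))/84) + C4*exp(x*(-(21*sqrt(191793) + 9197)^(1/3) - 16/(21*sqrt(191793) + 9197)^(1/3) + 4)/42) - x^3/6 - 3*x^2/5 - 8*x/7


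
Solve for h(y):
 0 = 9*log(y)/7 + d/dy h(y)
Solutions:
 h(y) = C1 - 9*y*log(y)/7 + 9*y/7


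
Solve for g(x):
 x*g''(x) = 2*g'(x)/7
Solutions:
 g(x) = C1 + C2*x^(9/7)


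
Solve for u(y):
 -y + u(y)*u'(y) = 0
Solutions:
 u(y) = -sqrt(C1 + y^2)
 u(y) = sqrt(C1 + y^2)


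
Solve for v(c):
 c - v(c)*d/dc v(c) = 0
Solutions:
 v(c) = -sqrt(C1 + c^2)
 v(c) = sqrt(C1 + c^2)


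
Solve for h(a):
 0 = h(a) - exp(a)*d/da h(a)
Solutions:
 h(a) = C1*exp(-exp(-a))


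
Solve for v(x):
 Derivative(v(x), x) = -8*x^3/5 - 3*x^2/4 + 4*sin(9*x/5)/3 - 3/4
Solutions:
 v(x) = C1 - 2*x^4/5 - x^3/4 - 3*x/4 - 20*cos(9*x/5)/27


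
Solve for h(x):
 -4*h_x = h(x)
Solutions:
 h(x) = C1*exp(-x/4)


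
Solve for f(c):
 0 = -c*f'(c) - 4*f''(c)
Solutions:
 f(c) = C1 + C2*erf(sqrt(2)*c/4)


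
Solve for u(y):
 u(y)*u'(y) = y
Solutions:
 u(y) = -sqrt(C1 + y^2)
 u(y) = sqrt(C1 + y^2)


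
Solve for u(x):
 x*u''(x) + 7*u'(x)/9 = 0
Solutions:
 u(x) = C1 + C2*x^(2/9)


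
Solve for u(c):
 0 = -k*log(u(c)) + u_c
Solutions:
 li(u(c)) = C1 + c*k


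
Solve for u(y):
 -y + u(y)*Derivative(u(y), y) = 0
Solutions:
 u(y) = -sqrt(C1 + y^2)
 u(y) = sqrt(C1 + y^2)


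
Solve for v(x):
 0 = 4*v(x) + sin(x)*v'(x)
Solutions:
 v(x) = C1*(cos(x)^2 + 2*cos(x) + 1)/(cos(x)^2 - 2*cos(x) + 1)


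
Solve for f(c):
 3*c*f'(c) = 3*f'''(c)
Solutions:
 f(c) = C1 + Integral(C2*airyai(c) + C3*airybi(c), c)


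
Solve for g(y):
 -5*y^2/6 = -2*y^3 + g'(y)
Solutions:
 g(y) = C1 + y^4/2 - 5*y^3/18


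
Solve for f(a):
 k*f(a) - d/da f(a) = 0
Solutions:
 f(a) = C1*exp(a*k)


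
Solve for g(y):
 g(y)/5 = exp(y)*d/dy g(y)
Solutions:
 g(y) = C1*exp(-exp(-y)/5)


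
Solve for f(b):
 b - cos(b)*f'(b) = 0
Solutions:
 f(b) = C1 + Integral(b/cos(b), b)


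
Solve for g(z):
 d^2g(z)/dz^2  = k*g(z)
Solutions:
 g(z) = C1*exp(-sqrt(k)*z) + C2*exp(sqrt(k)*z)


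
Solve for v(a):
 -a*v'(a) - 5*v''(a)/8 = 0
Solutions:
 v(a) = C1 + C2*erf(2*sqrt(5)*a/5)


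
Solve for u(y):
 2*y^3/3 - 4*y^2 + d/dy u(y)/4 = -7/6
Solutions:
 u(y) = C1 - 2*y^4/3 + 16*y^3/3 - 14*y/3


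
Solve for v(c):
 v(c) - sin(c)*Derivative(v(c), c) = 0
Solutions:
 v(c) = C1*sqrt(cos(c) - 1)/sqrt(cos(c) + 1)


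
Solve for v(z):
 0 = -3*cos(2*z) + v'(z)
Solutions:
 v(z) = C1 + 3*sin(2*z)/2


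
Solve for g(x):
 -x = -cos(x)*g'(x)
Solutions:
 g(x) = C1 + Integral(x/cos(x), x)


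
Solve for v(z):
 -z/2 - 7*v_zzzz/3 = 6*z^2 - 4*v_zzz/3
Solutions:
 v(z) = C1 + C2*z + C3*z^2 + C4*exp(4*z/7) + 3*z^5/40 + 43*z^4/64 + 301*z^3/64


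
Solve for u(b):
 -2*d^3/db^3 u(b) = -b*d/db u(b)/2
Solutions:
 u(b) = C1 + Integral(C2*airyai(2^(1/3)*b/2) + C3*airybi(2^(1/3)*b/2), b)


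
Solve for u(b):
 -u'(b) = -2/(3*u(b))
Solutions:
 u(b) = -sqrt(C1 + 12*b)/3
 u(b) = sqrt(C1 + 12*b)/3


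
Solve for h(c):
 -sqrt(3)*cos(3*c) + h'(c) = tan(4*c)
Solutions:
 h(c) = C1 - log(cos(4*c))/4 + sqrt(3)*sin(3*c)/3


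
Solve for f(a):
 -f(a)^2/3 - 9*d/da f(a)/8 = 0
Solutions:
 f(a) = 27/(C1 + 8*a)


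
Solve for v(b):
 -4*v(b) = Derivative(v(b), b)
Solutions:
 v(b) = C1*exp(-4*b)


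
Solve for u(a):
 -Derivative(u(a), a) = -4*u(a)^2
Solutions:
 u(a) = -1/(C1 + 4*a)


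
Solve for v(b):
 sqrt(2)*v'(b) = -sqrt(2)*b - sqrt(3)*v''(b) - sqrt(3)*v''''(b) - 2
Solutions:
 v(b) = C1 + C2*exp(2^(1/6)*sqrt(3)*b*(-2/(3 + sqrt(11))^(1/3) + 2^(2/3)*(3 + sqrt(11))^(1/3))/12)*sin(2^(1/6)*b*(2/(3 + sqrt(11))^(1/3) + 2^(2/3)*(3 + sqrt(11))^(1/3))/4) + C3*exp(2^(1/6)*sqrt(3)*b*(-2/(3 + sqrt(11))^(1/3) + 2^(2/3)*(3 + sqrt(11))^(1/3))/12)*cos(2^(1/6)*b*(2/(3 + sqrt(11))^(1/3) + 2^(2/3)*(3 + sqrt(11))^(1/3))/4) + C4*exp(-2^(1/6)*sqrt(3)*b*(-2/(3 + sqrt(11))^(1/3) + 2^(2/3)*(3 + sqrt(11))^(1/3))/6) - b^2/2 - sqrt(2)*b + sqrt(6)*b/2


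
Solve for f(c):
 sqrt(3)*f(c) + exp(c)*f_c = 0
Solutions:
 f(c) = C1*exp(sqrt(3)*exp(-c))


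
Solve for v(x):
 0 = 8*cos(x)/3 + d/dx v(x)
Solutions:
 v(x) = C1 - 8*sin(x)/3


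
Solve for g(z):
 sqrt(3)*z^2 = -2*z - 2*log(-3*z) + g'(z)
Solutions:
 g(z) = C1 + sqrt(3)*z^3/3 + z^2 + 2*z*log(-z) + 2*z*(-1 + log(3))


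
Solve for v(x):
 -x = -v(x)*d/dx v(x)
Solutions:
 v(x) = -sqrt(C1 + x^2)
 v(x) = sqrt(C1 + x^2)


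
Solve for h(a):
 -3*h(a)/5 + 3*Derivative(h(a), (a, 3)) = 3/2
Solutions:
 h(a) = C3*exp(5^(2/3)*a/5) + (C1*sin(sqrt(3)*5^(2/3)*a/10) + C2*cos(sqrt(3)*5^(2/3)*a/10))*exp(-5^(2/3)*a/10) - 5/2


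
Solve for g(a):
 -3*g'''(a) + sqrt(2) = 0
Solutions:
 g(a) = C1 + C2*a + C3*a^2 + sqrt(2)*a^3/18


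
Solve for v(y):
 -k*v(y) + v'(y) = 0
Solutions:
 v(y) = C1*exp(k*y)


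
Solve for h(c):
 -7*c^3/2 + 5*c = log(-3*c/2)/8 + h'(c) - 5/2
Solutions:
 h(c) = C1 - 7*c^4/8 + 5*c^2/2 - c*log(-c)/8 + c*(-log(3) + log(2) + 21)/8


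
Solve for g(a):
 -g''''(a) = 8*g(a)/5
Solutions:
 g(a) = (C1*sin(2^(1/4)*5^(3/4)*a/5) + C2*cos(2^(1/4)*5^(3/4)*a/5))*exp(-2^(1/4)*5^(3/4)*a/5) + (C3*sin(2^(1/4)*5^(3/4)*a/5) + C4*cos(2^(1/4)*5^(3/4)*a/5))*exp(2^(1/4)*5^(3/4)*a/5)


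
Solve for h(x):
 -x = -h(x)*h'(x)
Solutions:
 h(x) = -sqrt(C1 + x^2)
 h(x) = sqrt(C1 + x^2)


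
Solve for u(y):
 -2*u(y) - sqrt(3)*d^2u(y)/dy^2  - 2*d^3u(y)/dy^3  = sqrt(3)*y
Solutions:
 u(y) = C1*exp(y*(-2*sqrt(3) + 3^(2/3)/(sqrt(3) + 36 + sqrt(-3 + (sqrt(3) + 36)^2))^(1/3) + 3^(1/3)*(sqrt(3) + 36 + sqrt(-3 + (sqrt(3) + 36)^2))^(1/3))/12)*sin(sqrt(3)*y*(-(3*sqrt(3) + 108 + 4*sqrt(-27/16 + (3*sqrt(3)/4 + 27)^2))^(1/3) + 3/(3*sqrt(3) + 108 + 4*sqrt(-27/16 + (3*sqrt(3)/4 + 27)^2))^(1/3))/12) + C2*exp(y*(-2*sqrt(3) + 3^(2/3)/(sqrt(3) + 36 + sqrt(-3 + (sqrt(3) + 36)^2))^(1/3) + 3^(1/3)*(sqrt(3) + 36 + sqrt(-3 + (sqrt(3) + 36)^2))^(1/3))/12)*cos(sqrt(3)*y*(-(3*sqrt(3) + 108 + 4*sqrt(-27/16 + (3*sqrt(3)/4 + 27)^2))^(1/3) + 3/(3*sqrt(3) + 108 + 4*sqrt(-27/16 + (3*sqrt(3)/4 + 27)^2))^(1/3))/12) + C3*exp(-y*(3^(2/3)/(sqrt(3) + 36 + sqrt(-3 + (sqrt(3) + 36)^2))^(1/3) + sqrt(3) + 3^(1/3)*(sqrt(3) + 36 + sqrt(-3 + (sqrt(3) + 36)^2))^(1/3))/6) - sqrt(3)*y/2


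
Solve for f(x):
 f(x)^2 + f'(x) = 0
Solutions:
 f(x) = 1/(C1 + x)


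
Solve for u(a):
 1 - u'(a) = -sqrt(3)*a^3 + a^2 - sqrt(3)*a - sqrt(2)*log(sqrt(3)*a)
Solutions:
 u(a) = C1 + sqrt(3)*a^4/4 - a^3/3 + sqrt(3)*a^2/2 + sqrt(2)*a*log(a) - sqrt(2)*a + sqrt(2)*a*log(3)/2 + a


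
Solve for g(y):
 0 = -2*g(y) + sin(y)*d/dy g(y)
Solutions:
 g(y) = C1*(cos(y) - 1)/(cos(y) + 1)


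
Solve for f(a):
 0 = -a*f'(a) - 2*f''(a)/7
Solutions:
 f(a) = C1 + C2*erf(sqrt(7)*a/2)


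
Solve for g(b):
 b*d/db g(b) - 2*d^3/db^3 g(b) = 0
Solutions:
 g(b) = C1 + Integral(C2*airyai(2^(2/3)*b/2) + C3*airybi(2^(2/3)*b/2), b)


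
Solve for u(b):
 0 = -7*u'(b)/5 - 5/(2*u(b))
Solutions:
 u(b) = -sqrt(C1 - 175*b)/7
 u(b) = sqrt(C1 - 175*b)/7


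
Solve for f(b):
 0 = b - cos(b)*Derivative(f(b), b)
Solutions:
 f(b) = C1 + Integral(b/cos(b), b)


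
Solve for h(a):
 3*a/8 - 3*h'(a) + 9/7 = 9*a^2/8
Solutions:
 h(a) = C1 - a^3/8 + a^2/16 + 3*a/7


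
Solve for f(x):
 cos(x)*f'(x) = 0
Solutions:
 f(x) = C1


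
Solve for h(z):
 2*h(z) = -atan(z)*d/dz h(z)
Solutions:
 h(z) = C1*exp(-2*Integral(1/atan(z), z))


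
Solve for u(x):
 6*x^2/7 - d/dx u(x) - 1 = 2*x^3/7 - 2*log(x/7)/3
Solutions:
 u(x) = C1 - x^4/14 + 2*x^3/7 + 2*x*log(x)/3 - 5*x/3 - 2*x*log(7)/3


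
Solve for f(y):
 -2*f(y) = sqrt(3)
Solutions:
 f(y) = -sqrt(3)/2


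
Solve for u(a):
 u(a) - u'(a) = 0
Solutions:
 u(a) = C1*exp(a)


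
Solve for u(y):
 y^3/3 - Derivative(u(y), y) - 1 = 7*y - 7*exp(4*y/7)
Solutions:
 u(y) = C1 + y^4/12 - 7*y^2/2 - y + 49*exp(4*y/7)/4


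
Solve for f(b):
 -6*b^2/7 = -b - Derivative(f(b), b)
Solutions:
 f(b) = C1 + 2*b^3/7 - b^2/2


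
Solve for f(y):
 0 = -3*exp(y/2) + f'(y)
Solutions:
 f(y) = C1 + 6*exp(y/2)


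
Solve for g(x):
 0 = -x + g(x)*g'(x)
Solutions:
 g(x) = -sqrt(C1 + x^2)
 g(x) = sqrt(C1 + x^2)


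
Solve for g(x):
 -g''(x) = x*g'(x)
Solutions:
 g(x) = C1 + C2*erf(sqrt(2)*x/2)


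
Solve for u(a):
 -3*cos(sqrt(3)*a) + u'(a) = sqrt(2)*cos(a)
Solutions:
 u(a) = C1 + sqrt(2)*sin(a) + sqrt(3)*sin(sqrt(3)*a)


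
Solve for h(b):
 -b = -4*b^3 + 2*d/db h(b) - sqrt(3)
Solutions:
 h(b) = C1 + b^4/2 - b^2/4 + sqrt(3)*b/2


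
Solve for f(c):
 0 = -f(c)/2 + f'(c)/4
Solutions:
 f(c) = C1*exp(2*c)


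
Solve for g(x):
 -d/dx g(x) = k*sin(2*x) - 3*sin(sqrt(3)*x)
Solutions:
 g(x) = C1 + k*cos(2*x)/2 - sqrt(3)*cos(sqrt(3)*x)


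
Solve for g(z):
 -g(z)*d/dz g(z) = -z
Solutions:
 g(z) = -sqrt(C1 + z^2)
 g(z) = sqrt(C1 + z^2)


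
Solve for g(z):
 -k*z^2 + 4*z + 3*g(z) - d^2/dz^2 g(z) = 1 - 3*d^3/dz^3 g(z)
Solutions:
 g(z) = C1*exp(z*(2*2^(1/3)/(135*sqrt(29) + 727)^(1/3) + 4 + 2^(2/3)*(135*sqrt(29) + 727)^(1/3))/36)*sin(2^(1/3)*sqrt(3)*z*(-2^(1/3)*(135*sqrt(29) + 727)^(1/3) + 2/(135*sqrt(29) + 727)^(1/3))/36) + C2*exp(z*(2*2^(1/3)/(135*sqrt(29) + 727)^(1/3) + 4 + 2^(2/3)*(135*sqrt(29) + 727)^(1/3))/36)*cos(2^(1/3)*sqrt(3)*z*(-2^(1/3)*(135*sqrt(29) + 727)^(1/3) + 2/(135*sqrt(29) + 727)^(1/3))/36) + C3*exp(z*(-2^(2/3)*(135*sqrt(29) + 727)^(1/3) - 2*2^(1/3)/(135*sqrt(29) + 727)^(1/3) + 2)/18) + k*z^2/3 + 2*k/9 - 4*z/3 + 1/3


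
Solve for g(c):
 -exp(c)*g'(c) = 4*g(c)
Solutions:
 g(c) = C1*exp(4*exp(-c))


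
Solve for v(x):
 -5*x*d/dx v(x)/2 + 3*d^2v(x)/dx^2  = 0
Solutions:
 v(x) = C1 + C2*erfi(sqrt(15)*x/6)


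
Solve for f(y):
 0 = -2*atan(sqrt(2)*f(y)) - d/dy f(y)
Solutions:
 Integral(1/atan(sqrt(2)*_y), (_y, f(y))) = C1 - 2*y


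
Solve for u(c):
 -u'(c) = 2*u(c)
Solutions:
 u(c) = C1*exp(-2*c)


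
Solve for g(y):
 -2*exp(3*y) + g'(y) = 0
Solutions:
 g(y) = C1 + 2*exp(3*y)/3


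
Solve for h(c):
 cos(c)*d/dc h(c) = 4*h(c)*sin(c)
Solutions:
 h(c) = C1/cos(c)^4


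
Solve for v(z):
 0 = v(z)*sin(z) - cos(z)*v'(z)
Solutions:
 v(z) = C1/cos(z)


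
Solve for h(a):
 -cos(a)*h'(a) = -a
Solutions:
 h(a) = C1 + Integral(a/cos(a), a)


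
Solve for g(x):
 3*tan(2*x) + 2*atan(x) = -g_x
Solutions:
 g(x) = C1 - 2*x*atan(x) + log(x^2 + 1) + 3*log(cos(2*x))/2


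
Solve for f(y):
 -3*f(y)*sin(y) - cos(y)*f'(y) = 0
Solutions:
 f(y) = C1*cos(y)^3


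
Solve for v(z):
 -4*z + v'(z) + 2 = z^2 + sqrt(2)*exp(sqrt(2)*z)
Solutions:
 v(z) = C1 + z^3/3 + 2*z^2 - 2*z + exp(sqrt(2)*z)


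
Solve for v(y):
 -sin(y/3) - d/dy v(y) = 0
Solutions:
 v(y) = C1 + 3*cos(y/3)


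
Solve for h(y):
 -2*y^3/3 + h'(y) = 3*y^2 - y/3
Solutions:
 h(y) = C1 + y^4/6 + y^3 - y^2/6


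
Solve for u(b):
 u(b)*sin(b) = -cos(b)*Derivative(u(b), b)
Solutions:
 u(b) = C1*cos(b)


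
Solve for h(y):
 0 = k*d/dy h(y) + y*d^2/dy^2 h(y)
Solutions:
 h(y) = C1 + y^(1 - re(k))*(C2*sin(log(y)*Abs(im(k))) + C3*cos(log(y)*im(k)))


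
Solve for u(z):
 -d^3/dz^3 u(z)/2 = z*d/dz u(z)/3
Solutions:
 u(z) = C1 + Integral(C2*airyai(-2^(1/3)*3^(2/3)*z/3) + C3*airybi(-2^(1/3)*3^(2/3)*z/3), z)


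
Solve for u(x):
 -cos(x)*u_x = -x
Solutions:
 u(x) = C1 + Integral(x/cos(x), x)


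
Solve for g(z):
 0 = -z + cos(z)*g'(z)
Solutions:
 g(z) = C1 + Integral(z/cos(z), z)


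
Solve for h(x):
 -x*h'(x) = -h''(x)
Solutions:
 h(x) = C1 + C2*erfi(sqrt(2)*x/2)


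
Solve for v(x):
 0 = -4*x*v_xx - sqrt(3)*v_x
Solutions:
 v(x) = C1 + C2*x^(1 - sqrt(3)/4)


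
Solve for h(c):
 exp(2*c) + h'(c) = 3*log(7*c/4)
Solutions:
 h(c) = C1 + 3*c*log(c) + 3*c*(-2*log(2) - 1 + log(7)) - exp(2*c)/2


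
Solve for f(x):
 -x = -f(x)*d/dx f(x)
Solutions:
 f(x) = -sqrt(C1 + x^2)
 f(x) = sqrt(C1 + x^2)


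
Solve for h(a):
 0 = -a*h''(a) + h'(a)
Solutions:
 h(a) = C1 + C2*a^2


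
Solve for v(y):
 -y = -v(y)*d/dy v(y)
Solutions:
 v(y) = -sqrt(C1 + y^2)
 v(y) = sqrt(C1 + y^2)


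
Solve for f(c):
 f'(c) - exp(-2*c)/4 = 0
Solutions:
 f(c) = C1 - exp(-2*c)/8


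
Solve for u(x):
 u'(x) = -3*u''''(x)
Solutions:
 u(x) = C1 + C4*exp(-3^(2/3)*x/3) + (C2*sin(3^(1/6)*x/2) + C3*cos(3^(1/6)*x/2))*exp(3^(2/3)*x/6)


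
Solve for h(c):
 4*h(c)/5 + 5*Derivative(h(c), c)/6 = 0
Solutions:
 h(c) = C1*exp(-24*c/25)


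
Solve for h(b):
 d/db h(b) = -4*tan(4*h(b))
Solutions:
 h(b) = -asin(C1*exp(-16*b))/4 + pi/4
 h(b) = asin(C1*exp(-16*b))/4


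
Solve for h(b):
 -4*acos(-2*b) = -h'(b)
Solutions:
 h(b) = C1 + 4*b*acos(-2*b) + 2*sqrt(1 - 4*b^2)


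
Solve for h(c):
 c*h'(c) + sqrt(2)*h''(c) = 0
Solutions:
 h(c) = C1 + C2*erf(2^(1/4)*c/2)


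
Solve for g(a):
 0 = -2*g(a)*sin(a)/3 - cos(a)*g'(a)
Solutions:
 g(a) = C1*cos(a)^(2/3)


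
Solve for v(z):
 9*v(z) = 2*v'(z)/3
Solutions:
 v(z) = C1*exp(27*z/2)


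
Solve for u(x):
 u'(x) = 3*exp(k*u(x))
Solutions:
 u(x) = Piecewise((log(-1/(C1*k + 3*k*x))/k, Ne(k, 0)), (nan, True))
 u(x) = Piecewise((C1 + 3*x, Eq(k, 0)), (nan, True))


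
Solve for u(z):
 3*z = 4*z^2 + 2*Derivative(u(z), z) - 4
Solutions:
 u(z) = C1 - 2*z^3/3 + 3*z^2/4 + 2*z


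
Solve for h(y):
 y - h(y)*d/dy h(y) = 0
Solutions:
 h(y) = -sqrt(C1 + y^2)
 h(y) = sqrt(C1 + y^2)


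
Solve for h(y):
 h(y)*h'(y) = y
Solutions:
 h(y) = -sqrt(C1 + y^2)
 h(y) = sqrt(C1 + y^2)


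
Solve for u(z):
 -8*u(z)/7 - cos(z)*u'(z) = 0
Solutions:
 u(z) = C1*(sin(z) - 1)^(4/7)/(sin(z) + 1)^(4/7)


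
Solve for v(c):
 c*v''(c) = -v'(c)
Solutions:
 v(c) = C1 + C2*log(c)


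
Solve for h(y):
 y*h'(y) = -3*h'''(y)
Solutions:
 h(y) = C1 + Integral(C2*airyai(-3^(2/3)*y/3) + C3*airybi(-3^(2/3)*y/3), y)


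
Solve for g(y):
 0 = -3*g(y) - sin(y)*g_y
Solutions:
 g(y) = C1*(cos(y) + 1)^(3/2)/(cos(y) - 1)^(3/2)


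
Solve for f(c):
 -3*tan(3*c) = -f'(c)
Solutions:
 f(c) = C1 - log(cos(3*c))


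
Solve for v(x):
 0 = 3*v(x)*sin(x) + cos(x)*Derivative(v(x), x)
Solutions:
 v(x) = C1*cos(x)^3


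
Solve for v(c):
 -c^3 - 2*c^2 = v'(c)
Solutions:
 v(c) = C1 - c^4/4 - 2*c^3/3


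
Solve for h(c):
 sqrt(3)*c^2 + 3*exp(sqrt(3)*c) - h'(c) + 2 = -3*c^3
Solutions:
 h(c) = C1 + 3*c^4/4 + sqrt(3)*c^3/3 + 2*c + sqrt(3)*exp(sqrt(3)*c)


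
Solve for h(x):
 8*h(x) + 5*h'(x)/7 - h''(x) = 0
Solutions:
 h(x) = C1*exp(x*(5 - 3*sqrt(177))/14) + C2*exp(x*(5 + 3*sqrt(177))/14)


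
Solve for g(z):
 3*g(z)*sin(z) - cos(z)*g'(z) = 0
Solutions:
 g(z) = C1/cos(z)^3


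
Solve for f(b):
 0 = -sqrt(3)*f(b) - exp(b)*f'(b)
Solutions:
 f(b) = C1*exp(sqrt(3)*exp(-b))


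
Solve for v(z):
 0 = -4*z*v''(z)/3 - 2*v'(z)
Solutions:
 v(z) = C1 + C2/sqrt(z)


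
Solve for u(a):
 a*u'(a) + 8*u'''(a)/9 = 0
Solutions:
 u(a) = C1 + Integral(C2*airyai(-3^(2/3)*a/2) + C3*airybi(-3^(2/3)*a/2), a)


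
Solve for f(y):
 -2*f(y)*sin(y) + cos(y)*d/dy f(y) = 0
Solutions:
 f(y) = C1/cos(y)^2


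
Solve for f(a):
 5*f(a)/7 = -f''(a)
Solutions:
 f(a) = C1*sin(sqrt(35)*a/7) + C2*cos(sqrt(35)*a/7)


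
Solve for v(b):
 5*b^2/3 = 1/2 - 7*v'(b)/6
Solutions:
 v(b) = C1 - 10*b^3/21 + 3*b/7


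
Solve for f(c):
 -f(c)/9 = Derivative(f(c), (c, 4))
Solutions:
 f(c) = (C1*sin(sqrt(6)*c/6) + C2*cos(sqrt(6)*c/6))*exp(-sqrt(6)*c/6) + (C3*sin(sqrt(6)*c/6) + C4*cos(sqrt(6)*c/6))*exp(sqrt(6)*c/6)


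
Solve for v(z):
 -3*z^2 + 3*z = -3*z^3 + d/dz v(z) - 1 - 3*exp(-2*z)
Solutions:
 v(z) = C1 + 3*z^4/4 - z^3 + 3*z^2/2 + z - 3*exp(-2*z)/2


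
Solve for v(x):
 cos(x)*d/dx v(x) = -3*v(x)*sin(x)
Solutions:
 v(x) = C1*cos(x)^3


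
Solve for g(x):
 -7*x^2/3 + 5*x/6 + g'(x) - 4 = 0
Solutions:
 g(x) = C1 + 7*x^3/9 - 5*x^2/12 + 4*x


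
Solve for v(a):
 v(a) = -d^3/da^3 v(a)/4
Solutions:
 v(a) = C3*exp(-2^(2/3)*a) + (C1*sin(2^(2/3)*sqrt(3)*a/2) + C2*cos(2^(2/3)*sqrt(3)*a/2))*exp(2^(2/3)*a/2)


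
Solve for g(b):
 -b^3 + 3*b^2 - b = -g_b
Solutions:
 g(b) = C1 + b^4/4 - b^3 + b^2/2


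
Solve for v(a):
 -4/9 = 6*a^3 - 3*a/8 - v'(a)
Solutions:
 v(a) = C1 + 3*a^4/2 - 3*a^2/16 + 4*a/9


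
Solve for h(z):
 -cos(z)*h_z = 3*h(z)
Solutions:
 h(z) = C1*(sin(z) - 1)^(3/2)/(sin(z) + 1)^(3/2)


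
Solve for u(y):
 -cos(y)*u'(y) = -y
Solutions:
 u(y) = C1 + Integral(y/cos(y), y)


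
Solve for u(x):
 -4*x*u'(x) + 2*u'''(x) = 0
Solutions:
 u(x) = C1 + Integral(C2*airyai(2^(1/3)*x) + C3*airybi(2^(1/3)*x), x)


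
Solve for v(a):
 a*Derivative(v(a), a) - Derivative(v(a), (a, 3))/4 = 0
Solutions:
 v(a) = C1 + Integral(C2*airyai(2^(2/3)*a) + C3*airybi(2^(2/3)*a), a)


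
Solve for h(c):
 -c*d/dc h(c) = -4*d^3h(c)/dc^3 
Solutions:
 h(c) = C1 + Integral(C2*airyai(2^(1/3)*c/2) + C3*airybi(2^(1/3)*c/2), c)


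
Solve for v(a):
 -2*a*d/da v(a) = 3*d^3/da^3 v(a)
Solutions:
 v(a) = C1 + Integral(C2*airyai(-2^(1/3)*3^(2/3)*a/3) + C3*airybi(-2^(1/3)*3^(2/3)*a/3), a)


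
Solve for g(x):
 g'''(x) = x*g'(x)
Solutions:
 g(x) = C1 + Integral(C2*airyai(x) + C3*airybi(x), x)


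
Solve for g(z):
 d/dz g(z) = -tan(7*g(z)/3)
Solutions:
 g(z) = -3*asin(C1*exp(-7*z/3))/7 + 3*pi/7
 g(z) = 3*asin(C1*exp(-7*z/3))/7


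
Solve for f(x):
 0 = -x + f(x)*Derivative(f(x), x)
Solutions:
 f(x) = -sqrt(C1 + x^2)
 f(x) = sqrt(C1 + x^2)


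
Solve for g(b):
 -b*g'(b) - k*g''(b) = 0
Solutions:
 g(b) = C1 + C2*sqrt(k)*erf(sqrt(2)*b*sqrt(1/k)/2)


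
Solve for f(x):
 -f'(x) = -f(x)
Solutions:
 f(x) = C1*exp(x)


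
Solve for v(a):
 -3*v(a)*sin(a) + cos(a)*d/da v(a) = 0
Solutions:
 v(a) = C1/cos(a)^3


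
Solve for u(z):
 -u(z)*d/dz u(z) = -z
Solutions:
 u(z) = -sqrt(C1 + z^2)
 u(z) = sqrt(C1 + z^2)


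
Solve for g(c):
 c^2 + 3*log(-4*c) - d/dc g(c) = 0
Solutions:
 g(c) = C1 + c^3/3 + 3*c*log(-c) + 3*c*(-1 + 2*log(2))


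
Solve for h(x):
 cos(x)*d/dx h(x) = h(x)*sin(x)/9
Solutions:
 h(x) = C1/cos(x)^(1/9)


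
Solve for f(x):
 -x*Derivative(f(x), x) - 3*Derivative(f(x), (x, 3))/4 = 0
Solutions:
 f(x) = C1 + Integral(C2*airyai(-6^(2/3)*x/3) + C3*airybi(-6^(2/3)*x/3), x)


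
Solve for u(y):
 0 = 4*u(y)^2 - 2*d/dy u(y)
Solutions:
 u(y) = -1/(C1 + 2*y)


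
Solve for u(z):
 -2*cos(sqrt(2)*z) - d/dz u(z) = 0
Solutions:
 u(z) = C1 - sqrt(2)*sin(sqrt(2)*z)


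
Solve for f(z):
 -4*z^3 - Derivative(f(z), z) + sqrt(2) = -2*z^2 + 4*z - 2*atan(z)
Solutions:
 f(z) = C1 - z^4 + 2*z^3/3 - 2*z^2 + 2*z*atan(z) + sqrt(2)*z - log(z^2 + 1)


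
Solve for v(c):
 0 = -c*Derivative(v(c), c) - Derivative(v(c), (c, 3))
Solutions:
 v(c) = C1 + Integral(C2*airyai(-c) + C3*airybi(-c), c)


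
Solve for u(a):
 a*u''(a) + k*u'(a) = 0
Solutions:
 u(a) = C1 + a^(1 - re(k))*(C2*sin(log(a)*Abs(im(k))) + C3*cos(log(a)*im(k)))


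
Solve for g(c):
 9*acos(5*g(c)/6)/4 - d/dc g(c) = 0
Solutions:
 Integral(1/acos(5*_y/6), (_y, g(c))) = C1 + 9*c/4


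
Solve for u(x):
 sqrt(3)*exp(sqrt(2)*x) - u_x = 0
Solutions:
 u(x) = C1 + sqrt(6)*exp(sqrt(2)*x)/2


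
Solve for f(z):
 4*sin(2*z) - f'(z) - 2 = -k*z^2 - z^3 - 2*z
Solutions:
 f(z) = C1 + k*z^3/3 + z^4/4 + z^2 - 2*z - 2*cos(2*z)


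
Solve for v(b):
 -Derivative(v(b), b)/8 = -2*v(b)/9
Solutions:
 v(b) = C1*exp(16*b/9)


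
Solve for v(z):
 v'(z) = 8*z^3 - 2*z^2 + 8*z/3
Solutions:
 v(z) = C1 + 2*z^4 - 2*z^3/3 + 4*z^2/3


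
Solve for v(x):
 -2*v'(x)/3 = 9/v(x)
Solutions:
 v(x) = -sqrt(C1 - 27*x)
 v(x) = sqrt(C1 - 27*x)


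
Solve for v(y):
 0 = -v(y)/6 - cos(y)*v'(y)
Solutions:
 v(y) = C1*(sin(y) - 1)^(1/12)/(sin(y) + 1)^(1/12)


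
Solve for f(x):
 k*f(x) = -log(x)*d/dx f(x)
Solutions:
 f(x) = C1*exp(-k*li(x))


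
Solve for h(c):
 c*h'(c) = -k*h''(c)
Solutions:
 h(c) = C1 + C2*sqrt(k)*erf(sqrt(2)*c*sqrt(1/k)/2)


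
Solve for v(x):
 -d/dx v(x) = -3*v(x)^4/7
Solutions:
 v(x) = 7^(1/3)*(-1/(C1 + 9*x))^(1/3)
 v(x) = 7^(1/3)*(-1/(C1 + 3*x))^(1/3)*(-3^(2/3) - 3*3^(1/6)*I)/6
 v(x) = 7^(1/3)*(-1/(C1 + 3*x))^(1/3)*(-3^(2/3) + 3*3^(1/6)*I)/6


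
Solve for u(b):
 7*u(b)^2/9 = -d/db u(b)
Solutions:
 u(b) = 9/(C1 + 7*b)


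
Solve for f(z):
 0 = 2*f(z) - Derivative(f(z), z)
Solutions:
 f(z) = C1*exp(2*z)


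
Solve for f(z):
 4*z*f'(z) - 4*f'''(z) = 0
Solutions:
 f(z) = C1 + Integral(C2*airyai(z) + C3*airybi(z), z)


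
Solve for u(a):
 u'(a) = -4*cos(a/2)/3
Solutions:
 u(a) = C1 - 8*sin(a/2)/3


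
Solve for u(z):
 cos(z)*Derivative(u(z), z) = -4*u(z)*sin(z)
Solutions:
 u(z) = C1*cos(z)^4


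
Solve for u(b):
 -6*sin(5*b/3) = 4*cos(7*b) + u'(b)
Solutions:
 u(b) = C1 - 4*sin(7*b)/7 + 18*cos(5*b/3)/5


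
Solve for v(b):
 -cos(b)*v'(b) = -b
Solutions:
 v(b) = C1 + Integral(b/cos(b), b)


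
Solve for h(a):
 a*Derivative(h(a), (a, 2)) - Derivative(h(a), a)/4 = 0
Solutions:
 h(a) = C1 + C2*a^(5/4)


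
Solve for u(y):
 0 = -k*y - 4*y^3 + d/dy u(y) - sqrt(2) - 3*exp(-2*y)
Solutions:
 u(y) = C1 + k*y^2/2 + y^4 + sqrt(2)*y - 3*exp(-2*y)/2


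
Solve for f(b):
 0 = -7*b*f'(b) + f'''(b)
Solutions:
 f(b) = C1 + Integral(C2*airyai(7^(1/3)*b) + C3*airybi(7^(1/3)*b), b)


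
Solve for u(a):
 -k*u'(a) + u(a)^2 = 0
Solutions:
 u(a) = -k/(C1*k + a)


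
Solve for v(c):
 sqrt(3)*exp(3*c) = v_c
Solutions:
 v(c) = C1 + sqrt(3)*exp(3*c)/3


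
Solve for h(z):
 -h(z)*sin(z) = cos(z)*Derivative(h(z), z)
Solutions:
 h(z) = C1*cos(z)


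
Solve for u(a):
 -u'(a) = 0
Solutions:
 u(a) = C1


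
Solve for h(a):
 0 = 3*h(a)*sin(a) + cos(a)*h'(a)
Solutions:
 h(a) = C1*cos(a)^3


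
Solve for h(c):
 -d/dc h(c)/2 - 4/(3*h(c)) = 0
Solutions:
 h(c) = -sqrt(C1 - 48*c)/3
 h(c) = sqrt(C1 - 48*c)/3


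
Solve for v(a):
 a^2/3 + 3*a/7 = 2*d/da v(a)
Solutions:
 v(a) = C1 + a^3/18 + 3*a^2/28


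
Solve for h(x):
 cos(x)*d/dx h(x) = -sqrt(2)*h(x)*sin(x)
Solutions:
 h(x) = C1*cos(x)^(sqrt(2))


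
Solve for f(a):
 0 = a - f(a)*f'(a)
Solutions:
 f(a) = -sqrt(C1 + a^2)
 f(a) = sqrt(C1 + a^2)


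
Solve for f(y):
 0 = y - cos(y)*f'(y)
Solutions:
 f(y) = C1 + Integral(y/cos(y), y)


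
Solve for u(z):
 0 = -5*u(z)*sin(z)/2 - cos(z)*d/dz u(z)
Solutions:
 u(z) = C1*cos(z)^(5/2)


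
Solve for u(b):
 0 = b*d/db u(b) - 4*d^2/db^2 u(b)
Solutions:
 u(b) = C1 + C2*erfi(sqrt(2)*b/4)


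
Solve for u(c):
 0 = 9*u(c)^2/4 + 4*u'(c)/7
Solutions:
 u(c) = 16/(C1 + 63*c)


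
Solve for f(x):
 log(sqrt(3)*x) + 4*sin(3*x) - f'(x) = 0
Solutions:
 f(x) = C1 + x*log(x) - x + x*log(3)/2 - 4*cos(3*x)/3


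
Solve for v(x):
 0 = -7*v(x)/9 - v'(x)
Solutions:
 v(x) = C1*exp(-7*x/9)


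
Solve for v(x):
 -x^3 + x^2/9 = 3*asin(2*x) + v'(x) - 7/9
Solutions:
 v(x) = C1 - x^4/4 + x^3/27 - 3*x*asin(2*x) + 7*x/9 - 3*sqrt(1 - 4*x^2)/2


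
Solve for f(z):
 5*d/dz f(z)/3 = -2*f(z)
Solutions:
 f(z) = C1*exp(-6*z/5)


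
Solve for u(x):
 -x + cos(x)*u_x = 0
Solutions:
 u(x) = C1 + Integral(x/cos(x), x)


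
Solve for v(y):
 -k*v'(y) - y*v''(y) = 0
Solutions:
 v(y) = C1 + y^(1 - re(k))*(C2*sin(log(y)*Abs(im(k))) + C3*cos(log(y)*im(k)))


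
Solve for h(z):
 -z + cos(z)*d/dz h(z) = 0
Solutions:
 h(z) = C1 + Integral(z/cos(z), z)


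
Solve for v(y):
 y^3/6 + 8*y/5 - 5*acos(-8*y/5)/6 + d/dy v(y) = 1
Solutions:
 v(y) = C1 - y^4/24 - 4*y^2/5 + 5*y*acos(-8*y/5)/6 + y + 5*sqrt(25 - 64*y^2)/48


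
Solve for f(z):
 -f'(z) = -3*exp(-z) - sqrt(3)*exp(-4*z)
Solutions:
 f(z) = C1 - 3*exp(-z) - sqrt(3)*exp(-4*z)/4


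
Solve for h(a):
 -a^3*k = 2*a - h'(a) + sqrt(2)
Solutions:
 h(a) = C1 + a^4*k/4 + a^2 + sqrt(2)*a


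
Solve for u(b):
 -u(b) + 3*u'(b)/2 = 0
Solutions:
 u(b) = C1*exp(2*b/3)


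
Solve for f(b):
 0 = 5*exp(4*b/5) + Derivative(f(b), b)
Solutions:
 f(b) = C1 - 25*exp(4*b/5)/4


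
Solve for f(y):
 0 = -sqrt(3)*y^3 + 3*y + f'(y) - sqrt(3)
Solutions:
 f(y) = C1 + sqrt(3)*y^4/4 - 3*y^2/2 + sqrt(3)*y


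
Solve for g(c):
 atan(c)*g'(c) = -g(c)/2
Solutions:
 g(c) = C1*exp(-Integral(1/atan(c), c)/2)


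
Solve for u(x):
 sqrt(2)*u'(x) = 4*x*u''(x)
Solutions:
 u(x) = C1 + C2*x^(sqrt(2)/4 + 1)


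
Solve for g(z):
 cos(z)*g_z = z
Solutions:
 g(z) = C1 + Integral(z/cos(z), z)


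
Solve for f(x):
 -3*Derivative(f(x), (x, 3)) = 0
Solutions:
 f(x) = C1 + C2*x + C3*x^2


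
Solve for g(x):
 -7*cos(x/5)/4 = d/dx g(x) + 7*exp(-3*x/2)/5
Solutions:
 g(x) = C1 - 35*sin(x/5)/4 + 14*exp(-3*x/2)/15


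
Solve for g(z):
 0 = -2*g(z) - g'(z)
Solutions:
 g(z) = C1*exp(-2*z)


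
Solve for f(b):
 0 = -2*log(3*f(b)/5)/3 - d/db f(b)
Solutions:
 3*Integral(1/(log(_y) - log(5) + log(3)), (_y, f(b)))/2 = C1 - b


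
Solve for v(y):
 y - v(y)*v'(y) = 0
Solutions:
 v(y) = -sqrt(C1 + y^2)
 v(y) = sqrt(C1 + y^2)


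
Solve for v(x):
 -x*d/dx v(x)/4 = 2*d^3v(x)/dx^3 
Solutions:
 v(x) = C1 + Integral(C2*airyai(-x/2) + C3*airybi(-x/2), x)


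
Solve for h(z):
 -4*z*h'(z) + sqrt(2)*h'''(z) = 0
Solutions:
 h(z) = C1 + Integral(C2*airyai(sqrt(2)*z) + C3*airybi(sqrt(2)*z), z)


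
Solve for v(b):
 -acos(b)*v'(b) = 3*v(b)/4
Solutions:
 v(b) = C1*exp(-3*Integral(1/acos(b), b)/4)


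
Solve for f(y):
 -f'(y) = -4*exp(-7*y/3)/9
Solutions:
 f(y) = C1 - 4*exp(-7*y/3)/21


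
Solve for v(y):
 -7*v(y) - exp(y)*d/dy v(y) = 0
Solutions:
 v(y) = C1*exp(7*exp(-y))


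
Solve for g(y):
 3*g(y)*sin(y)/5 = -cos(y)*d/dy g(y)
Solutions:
 g(y) = C1*cos(y)^(3/5)


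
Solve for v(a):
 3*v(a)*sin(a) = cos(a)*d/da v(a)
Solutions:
 v(a) = C1/cos(a)^3


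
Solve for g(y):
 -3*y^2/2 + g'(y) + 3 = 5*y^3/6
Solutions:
 g(y) = C1 + 5*y^4/24 + y^3/2 - 3*y


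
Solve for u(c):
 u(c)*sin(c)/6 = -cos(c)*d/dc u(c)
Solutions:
 u(c) = C1*cos(c)^(1/6)


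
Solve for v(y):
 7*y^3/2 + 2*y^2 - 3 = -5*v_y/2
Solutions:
 v(y) = C1 - 7*y^4/20 - 4*y^3/15 + 6*y/5


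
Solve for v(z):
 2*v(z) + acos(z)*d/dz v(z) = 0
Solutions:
 v(z) = C1*exp(-2*Integral(1/acos(z), z))


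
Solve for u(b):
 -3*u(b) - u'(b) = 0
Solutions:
 u(b) = C1*exp(-3*b)


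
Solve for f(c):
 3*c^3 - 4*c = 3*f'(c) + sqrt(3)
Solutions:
 f(c) = C1 + c^4/4 - 2*c^2/3 - sqrt(3)*c/3


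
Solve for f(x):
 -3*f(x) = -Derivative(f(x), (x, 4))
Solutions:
 f(x) = C1*exp(-3^(1/4)*x) + C2*exp(3^(1/4)*x) + C3*sin(3^(1/4)*x) + C4*cos(3^(1/4)*x)


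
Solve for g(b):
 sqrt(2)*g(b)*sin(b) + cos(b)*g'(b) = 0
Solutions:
 g(b) = C1*cos(b)^(sqrt(2))
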